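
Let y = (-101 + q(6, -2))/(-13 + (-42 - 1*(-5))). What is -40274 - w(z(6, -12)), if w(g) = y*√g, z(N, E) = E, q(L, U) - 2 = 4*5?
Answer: -40274 - 79*I*√3/25 ≈ -40274.0 - 5.4733*I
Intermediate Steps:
q(L, U) = 22 (q(L, U) = 2 + 4*5 = 2 + 20 = 22)
y = 79/50 (y = (-101 + 22)/(-13 + (-42 - 1*(-5))) = -79/(-13 + (-42 + 5)) = -79/(-13 - 37) = -79/(-50) = -79*(-1/50) = 79/50 ≈ 1.5800)
w(g) = 79*√g/50
-40274 - w(z(6, -12)) = -40274 - 79*√(-12)/50 = -40274 - 79*2*I*√3/50 = -40274 - 79*I*√3/25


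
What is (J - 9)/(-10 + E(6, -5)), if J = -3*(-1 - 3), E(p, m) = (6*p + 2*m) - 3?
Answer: 3/13 ≈ 0.23077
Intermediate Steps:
E(p, m) = -3 + 2*m + 6*p (E(p, m) = (2*m + 6*p) - 3 = -3 + 2*m + 6*p)
J = 12 (J = -3*(-4) = 12)
(J - 9)/(-10 + E(6, -5)) = (12 - 9)/(-10 + (-3 + 2*(-5) + 6*6)) = 3/(-10 + (-3 - 10 + 36)) = 3/(-10 + 23) = 3/13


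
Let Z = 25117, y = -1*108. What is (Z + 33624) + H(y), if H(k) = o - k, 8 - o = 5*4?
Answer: 58837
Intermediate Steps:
y = -108
o = -12 (o = 8 - 5*4 = 8 - 1*20 = 8 - 20 = -12)
H(k) = -12 - k
(Z + 33624) + H(y) = (25117 + 33624) + (-12 - 1*(-108)) = 58741 + (-12 + 108) = 58741 + 96 = 58837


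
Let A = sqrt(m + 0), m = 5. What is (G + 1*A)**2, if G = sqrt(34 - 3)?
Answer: 36 + 2*sqrt(155) ≈ 60.900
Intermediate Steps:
G = sqrt(31) ≈ 5.5678
A = sqrt(5) (A = sqrt(5 + 0) = sqrt(5) ≈ 2.2361)
(G + 1*A)**2 = (sqrt(31) + 1*sqrt(5))**2 = (sqrt(31) + sqrt(5))**2 = (sqrt(5) + sqrt(31))**2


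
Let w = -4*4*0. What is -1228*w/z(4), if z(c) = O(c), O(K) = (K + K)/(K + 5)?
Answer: 0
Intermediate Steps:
O(K) = 2*K/(5 + K) (O(K) = (2*K)/(5 + K) = 2*K/(5 + K))
z(c) = 2*c/(5 + c)
w = 0 (w = -16*0 = 0)
-1228*w/z(4) = -0/(2*4/(5 + 4)) = -0/(2*4/9) = -0/(2*4*(⅑)) = -0/8/9 = -0*9/8 = -1228*0 = 0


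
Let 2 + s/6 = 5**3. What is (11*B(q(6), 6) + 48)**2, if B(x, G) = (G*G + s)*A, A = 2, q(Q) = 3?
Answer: 291589776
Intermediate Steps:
s = 738 (s = -12 + 6*5**3 = -12 + 6*125 = -12 + 750 = 738)
B(x, G) = 1476 + 2*G**2 (B(x, G) = (G*G + 738)*2 = (G**2 + 738)*2 = (738 + G**2)*2 = 1476 + 2*G**2)
(11*B(q(6), 6) + 48)**2 = (11*(1476 + 2*6**2) + 48)**2 = (11*(1476 + 2*36) + 48)**2 = (11*(1476 + 72) + 48)**2 = (11*1548 + 48)**2 = (17028 + 48)**2 = 17076**2 = 291589776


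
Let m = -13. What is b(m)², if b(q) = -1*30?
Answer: 900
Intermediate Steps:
b(q) = -30
b(m)² = (-30)² = 900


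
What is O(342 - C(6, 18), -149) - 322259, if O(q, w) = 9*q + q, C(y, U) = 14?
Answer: -318979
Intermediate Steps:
O(q, w) = 10*q
O(342 - C(6, 18), -149) - 322259 = 10*(342 - 1*14) - 322259 = 10*(342 - 14) - 322259 = 10*328 - 322259 = 3280 - 322259 = -318979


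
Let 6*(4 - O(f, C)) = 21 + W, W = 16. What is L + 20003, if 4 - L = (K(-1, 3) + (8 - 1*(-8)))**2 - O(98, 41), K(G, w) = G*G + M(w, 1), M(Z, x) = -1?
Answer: 118493/6 ≈ 19749.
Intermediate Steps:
K(G, w) = -1 + G**2 (K(G, w) = G*G - 1 = G**2 - 1 = -1 + G**2)
O(f, C) = -13/6 (O(f, C) = 4 - (21 + 16)/6 = 4 - 1/6*37 = 4 - 37/6 = -13/6)
L = -1525/6 (L = 4 - (((-1 + (-1)**2) + (8 - 1*(-8)))**2 - 1*(-13/6)) = 4 - (((-1 + 1) + (8 + 8))**2 + 13/6) = 4 - ((0 + 16)**2 + 13/6) = 4 - (16**2 + 13/6) = 4 - (256 + 13/6) = 4 - 1*1549/6 = 4 - 1549/6 = -1525/6 ≈ -254.17)
L + 20003 = -1525/6 + 20003 = 118493/6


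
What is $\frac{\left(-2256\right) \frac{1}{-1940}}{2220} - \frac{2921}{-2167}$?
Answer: $\frac{262188574}{194434075} \approx 1.3485$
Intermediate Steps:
$\frac{\left(-2256\right) \frac{1}{-1940}}{2220} - \frac{2921}{-2167} = \left(-2256\right) \left(- \frac{1}{1940}\right) \frac{1}{2220} - - \frac{2921}{2167} = \frac{564}{485} \cdot \frac{1}{2220} + \frac{2921}{2167} = \frac{47}{89725} + \frac{2921}{2167} = \frac{262188574}{194434075}$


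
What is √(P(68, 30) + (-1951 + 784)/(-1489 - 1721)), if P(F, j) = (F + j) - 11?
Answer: √100022530/1070 ≈ 9.3468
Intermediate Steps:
P(F, j) = -11 + F + j
√(P(68, 30) + (-1951 + 784)/(-1489 - 1721)) = √((-11 + 68 + 30) + (-1951 + 784)/(-1489 - 1721)) = √(87 - 1167/(-3210)) = √(87 - 1167*(-1/3210)) = √(87 + 389/1070) = √(93479/1070) = √100022530/1070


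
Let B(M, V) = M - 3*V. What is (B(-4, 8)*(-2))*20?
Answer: 1120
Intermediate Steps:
(B(-4, 8)*(-2))*20 = ((-4 - 3*8)*(-2))*20 = ((-4 - 24)*(-2))*20 = -28*(-2)*20 = 56*20 = 1120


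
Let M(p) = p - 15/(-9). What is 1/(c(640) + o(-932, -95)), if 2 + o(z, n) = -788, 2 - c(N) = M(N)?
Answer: -3/4289 ≈ -0.00069946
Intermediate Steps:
M(p) = 5/3 + p (M(p) = p - 15*(-⅑) = p + 5/3 = 5/3 + p)
c(N) = ⅓ - N (c(N) = 2 - (5/3 + N) = 2 + (-5/3 - N) = ⅓ - N)
o(z, n) = -790 (o(z, n) = -2 - 788 = -790)
1/(c(640) + o(-932, -95)) = 1/((⅓ - 1*640) - 790) = 1/((⅓ - 640) - 790) = 1/(-1919/3 - 790) = 1/(-4289/3) = -3/4289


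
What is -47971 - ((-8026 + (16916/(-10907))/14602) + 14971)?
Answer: -4373071287954/79632007 ≈ -54916.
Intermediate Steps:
-47971 - ((-8026 + (16916/(-10907))/14602) + 14971) = -47971 - ((-8026 + (16916*(-1/10907))*(1/14602)) + 14971) = -47971 - ((-8026 - 16916/10907*1/14602) + 14971) = -47971 - ((-8026 - 8458/79632007) + 14971) = -47971 - (-639126496640/79632007 + 14971) = -47971 - 1*553044280157/79632007 = -47971 - 553044280157/79632007 = -4373071287954/79632007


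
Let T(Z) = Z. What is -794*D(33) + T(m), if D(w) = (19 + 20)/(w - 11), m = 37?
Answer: -15076/11 ≈ -1370.5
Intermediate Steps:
D(w) = 39/(-11 + w)
-794*D(33) + T(m) = -30966/(-11 + 33) + 37 = -30966/22 + 37 = -794*39/22 + 37 = -15483/11 + 37 = -15076/11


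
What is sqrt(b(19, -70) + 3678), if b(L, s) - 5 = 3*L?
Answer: 2*sqrt(935) ≈ 61.156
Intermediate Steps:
b(L, s) = 5 + 3*L
sqrt(b(19, -70) + 3678) = sqrt((5 + 3*19) + 3678) = sqrt((5 + 57) + 3678) = sqrt(62 + 3678) = sqrt(3740) = 2*sqrt(935)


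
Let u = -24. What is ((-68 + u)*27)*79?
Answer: -196236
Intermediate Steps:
((-68 + u)*27)*79 = ((-68 - 24)*27)*79 = -92*27*79 = -2484*79 = -196236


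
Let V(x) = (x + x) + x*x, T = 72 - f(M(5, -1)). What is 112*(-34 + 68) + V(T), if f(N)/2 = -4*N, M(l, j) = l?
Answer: 16576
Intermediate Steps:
f(N) = -8*N (f(N) = 2*(-4*N) = -8*N)
T = 112 (T = 72 - (-8)*5 = 72 - 1*(-40) = 72 + 40 = 112)
V(x) = x**2 + 2*x (V(x) = 2*x + x**2 = x**2 + 2*x)
112*(-34 + 68) + V(T) = 112*(-34 + 68) + 112*(2 + 112) = 112*34 + 112*114 = 3808 + 12768 = 16576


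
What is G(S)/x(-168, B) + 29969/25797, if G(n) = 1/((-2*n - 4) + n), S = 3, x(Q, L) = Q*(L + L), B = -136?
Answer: 3195406057/2750579328 ≈ 1.1617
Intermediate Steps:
x(Q, L) = 2*L*Q (x(Q, L) = Q*(2*L) = 2*L*Q)
G(n) = 1/(-4 - n) (G(n) = 1/((-4 - 2*n) + n) = 1/(-4 - n))
G(S)/x(-168, B) + 29969/25797 = (-1/(4 + 3))/((2*(-136)*(-168))) + 29969/25797 = -1/7/45696 + 29969*(1/25797) = -1*⅐*(1/45696) + 29969/25797 = -⅐*1/45696 + 29969/25797 = -1/319872 + 29969/25797 = 3195406057/2750579328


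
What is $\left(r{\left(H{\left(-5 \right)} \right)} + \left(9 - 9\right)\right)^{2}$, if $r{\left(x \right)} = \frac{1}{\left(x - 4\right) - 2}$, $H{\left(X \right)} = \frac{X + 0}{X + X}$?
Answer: $\frac{4}{121} \approx 0.033058$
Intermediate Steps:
$H{\left(X \right)} = \frac{1}{2}$ ($H{\left(X \right)} = \frac{X}{2 X} = X \frac{1}{2 X} = \frac{1}{2}$)
$r{\left(x \right)} = \frac{1}{-6 + x}$ ($r{\left(x \right)} = \frac{1}{\left(-4 + x\right) - 2} = \frac{1}{-6 + x}$)
$\left(r{\left(H{\left(-5 \right)} \right)} + \left(9 - 9\right)\right)^{2} = \left(\frac{1}{-6 + \frac{1}{2}} + \left(9 - 9\right)\right)^{2} = \left(\frac{1}{- \frac{11}{2}} + \left(9 - 9\right)\right)^{2} = \left(- \frac{2}{11} + 0\right)^{2} = \left(- \frac{2}{11}\right)^{2} = \frac{4}{121}$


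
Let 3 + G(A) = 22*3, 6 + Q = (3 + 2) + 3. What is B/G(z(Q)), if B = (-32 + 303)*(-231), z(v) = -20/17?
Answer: -2981/3 ≈ -993.67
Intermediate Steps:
Q = 2 (Q = -6 + ((3 + 2) + 3) = -6 + (5 + 3) = -6 + 8 = 2)
z(v) = -20/17 (z(v) = -20*1/17 = -20/17)
B = -62601 (B = 271*(-231) = -62601)
G(A) = 63 (G(A) = -3 + 22*3 = -3 + 66 = 63)
B/G(z(Q)) = -62601/63 = -62601*1/63 = -2981/3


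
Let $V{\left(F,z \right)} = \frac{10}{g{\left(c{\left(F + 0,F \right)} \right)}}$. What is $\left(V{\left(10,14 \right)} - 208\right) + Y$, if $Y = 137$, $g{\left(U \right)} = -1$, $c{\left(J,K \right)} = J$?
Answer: $-81$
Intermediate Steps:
$V{\left(F,z \right)} = -10$ ($V{\left(F,z \right)} = \frac{10}{-1} = 10 \left(-1\right) = -10$)
$\left(V{\left(10,14 \right)} - 208\right) + Y = \left(-10 - 208\right) + 137 = -218 + 137 = -81$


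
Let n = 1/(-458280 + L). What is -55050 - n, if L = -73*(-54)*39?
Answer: -16765037099/304542 ≈ -55050.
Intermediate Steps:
L = 153738 (L = 3942*39 = 153738)
n = -1/304542 (n = 1/(-458280 + 153738) = 1/(-304542) = -1/304542 ≈ -3.2836e-6)
-55050 - n = -55050 - 1*(-1/304542) = -55050 + 1/304542 = -16765037099/304542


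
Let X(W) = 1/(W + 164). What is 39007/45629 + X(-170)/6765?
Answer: 1583248501/1852081110 ≈ 0.85485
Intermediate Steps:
X(W) = 1/(164 + W)
39007/45629 + X(-170)/6765 = 39007/45629 + 1/((164 - 170)*6765) = 39007*(1/45629) + (1/6765)/(-6) = 39007/45629 - ⅙*1/6765 = 39007/45629 - 1/40590 = 1583248501/1852081110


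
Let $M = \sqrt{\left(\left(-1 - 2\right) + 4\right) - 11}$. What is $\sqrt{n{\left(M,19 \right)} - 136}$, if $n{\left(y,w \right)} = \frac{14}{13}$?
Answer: $\frac{i \sqrt{22802}}{13} \approx 11.616 i$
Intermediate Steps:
$M = i \sqrt{10}$ ($M = \sqrt{\left(-3 + 4\right) - 11} = \sqrt{1 - 11} = \sqrt{-10} = i \sqrt{10} \approx 3.1623 i$)
$n{\left(y,w \right)} = \frac{14}{13}$ ($n{\left(y,w \right)} = 14 \cdot \frac{1}{13} = \frac{14}{13}$)
$\sqrt{n{\left(M,19 \right)} - 136} = \sqrt{\frac{14}{13} - 136} = \sqrt{- \frac{1754}{13}} = \frac{i \sqrt{22802}}{13}$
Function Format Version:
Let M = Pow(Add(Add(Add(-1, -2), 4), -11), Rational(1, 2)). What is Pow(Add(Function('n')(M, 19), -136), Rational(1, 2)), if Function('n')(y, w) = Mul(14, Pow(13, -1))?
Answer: Mul(Rational(1, 13), I, Pow(22802, Rational(1, 2))) ≈ Mul(11.616, I)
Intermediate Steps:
M = Mul(I, Pow(10, Rational(1, 2))) (M = Pow(Add(Add(-3, 4), -11), Rational(1, 2)) = Pow(Add(1, -11), Rational(1, 2)) = Pow(-10, Rational(1, 2)) = Mul(I, Pow(10, Rational(1, 2))) ≈ Mul(3.1623, I))
Function('n')(y, w) = Rational(14, 13) (Function('n')(y, w) = Mul(14, Rational(1, 13)) = Rational(14, 13))
Pow(Add(Function('n')(M, 19), -136), Rational(1, 2)) = Pow(Add(Rational(14, 13), -136), Rational(1, 2)) = Pow(Rational(-1754, 13), Rational(1, 2)) = Mul(Rational(1, 13), I, Pow(22802, Rational(1, 2)))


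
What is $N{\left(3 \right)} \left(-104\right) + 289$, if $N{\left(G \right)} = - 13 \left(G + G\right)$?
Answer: $8401$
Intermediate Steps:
$N{\left(G \right)} = - 26 G$ ($N{\left(G \right)} = - 13 \cdot 2 G = - 26 G$)
$N{\left(3 \right)} \left(-104\right) + 289 = \left(-26\right) 3 \left(-104\right) + 289 = \left(-78\right) \left(-104\right) + 289 = 8112 + 289 = 8401$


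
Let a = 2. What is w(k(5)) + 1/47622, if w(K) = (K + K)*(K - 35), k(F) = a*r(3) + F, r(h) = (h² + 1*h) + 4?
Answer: 7048057/47622 ≈ 148.00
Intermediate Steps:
r(h) = 4 + h + h² (r(h) = (h² + h) + 4 = (h + h²) + 4 = 4 + h + h²)
k(F) = 32 + F (k(F) = 2*(4 + 3 + 3²) + F = 2*(4 + 3 + 9) + F = 2*16 + F = 32 + F)
w(K) = 2*K*(-35 + K) (w(K) = (2*K)*(-35 + K) = 2*K*(-35 + K))
w(k(5)) + 1/47622 = 2*(32 + 5)*(-35 + (32 + 5)) + 1/47622 = 2*37*(-35 + 37) + 1/47622 = 2*37*2 + 1/47622 = 148 + 1/47622 = 7048057/47622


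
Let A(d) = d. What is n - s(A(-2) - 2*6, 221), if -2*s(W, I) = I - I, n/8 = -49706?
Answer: -397648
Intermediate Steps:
n = -397648 (n = 8*(-49706) = -397648)
s(W, I) = 0 (s(W, I) = -(I - I)/2 = -½*0 = 0)
n - s(A(-2) - 2*6, 221) = -397648 - 1*0 = -397648 + 0 = -397648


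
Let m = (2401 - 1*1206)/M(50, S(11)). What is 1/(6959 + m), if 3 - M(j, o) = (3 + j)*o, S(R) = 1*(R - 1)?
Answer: 527/3666198 ≈ 0.00014375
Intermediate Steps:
S(R) = -1 + R (S(R) = 1*(-1 + R) = -1 + R)
M(j, o) = 3 - o*(3 + j) (M(j, o) = 3 - (3 + j)*o = 3 - o*(3 + j))
m = -1195/527 (m = (2401 - 1*1206)/(3 - 3*(-1 + 11) - 1*50*(-1 + 11)) = (2401 - 1206)/(3 - 3*10 - 1*50*10) = 1195/(3 - 30 - 500) = 1195/(-527) = 1195*(-1/527) = -1195/527 ≈ -2.2676)
1/(6959 + m) = 1/(6959 - 1195/527) = 1/(3666198/527) = 527/3666198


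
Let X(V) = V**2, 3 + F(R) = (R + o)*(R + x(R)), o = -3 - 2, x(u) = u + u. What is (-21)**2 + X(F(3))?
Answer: 882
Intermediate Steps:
x(u) = 2*u
o = -5
F(R) = -3 + 3*R*(-5 + R) (F(R) = -3 + (R - 5)*(R + 2*R) = -3 + (-5 + R)*(3*R) = -3 + 3*R*(-5 + R))
(-21)**2 + X(F(3)) = (-21)**2 + (-3 - 15*3 + 3*3**2)**2 = 441 + (-3 - 45 + 3*9)**2 = 441 + (-3 - 45 + 27)**2 = 441 + (-21)**2 = 441 + 441 = 882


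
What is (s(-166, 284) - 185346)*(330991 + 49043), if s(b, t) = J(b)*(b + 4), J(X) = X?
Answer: -60217907436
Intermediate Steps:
s(b, t) = b*(4 + b) (s(b, t) = b*(b + 4) = b*(4 + b))
(s(-166, 284) - 185346)*(330991 + 49043) = (-166*(4 - 166) - 185346)*(330991 + 49043) = (-166*(-162) - 185346)*380034 = (26892 - 185346)*380034 = -158454*380034 = -60217907436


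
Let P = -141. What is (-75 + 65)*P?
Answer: 1410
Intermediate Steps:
(-75 + 65)*P = (-75 + 65)*(-141) = -10*(-141) = 1410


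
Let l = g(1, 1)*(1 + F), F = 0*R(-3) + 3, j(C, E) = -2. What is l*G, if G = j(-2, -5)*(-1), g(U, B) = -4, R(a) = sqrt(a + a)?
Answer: -32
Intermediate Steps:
R(a) = sqrt(2)*sqrt(a) (R(a) = sqrt(2*a) = sqrt(2)*sqrt(a))
F = 3 (F = 0*(sqrt(2)*sqrt(-3)) + 3 = 0*(sqrt(2)*(I*sqrt(3))) + 3 = 0*(I*sqrt(6)) + 3 = 0 + 3 = 3)
G = 2 (G = -2*(-1) = 2)
l = -16 (l = -4*(1 + 3) = -4*4 = -16)
l*G = -16*2 = -32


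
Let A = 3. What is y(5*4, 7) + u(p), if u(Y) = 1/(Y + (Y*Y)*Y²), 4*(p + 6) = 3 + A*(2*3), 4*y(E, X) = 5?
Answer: -469/444 ≈ -1.0563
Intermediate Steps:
y(E, X) = 5/4 (y(E, X) = (¼)*5 = 5/4)
p = -¾ (p = -6 + (3 + 3*(2*3))/4 = -6 + (3 + 3*6)/4 = -6 + (3 + 18)/4 = -6 + (¼)*21 = -6 + 21/4 = -¾ ≈ -0.75000)
u(Y) = 1/(Y + Y⁴) (u(Y) = 1/(Y + Y²*Y²) = 1/(Y + Y⁴))
y(5*4, 7) + u(p) = 5/4 + 1/(-¾ + (-¾)⁴) = 5/4 + 1/(-¾ + 81/256) = 5/4 + 1/(-111/256) = 5/4 - 256/111 = -469/444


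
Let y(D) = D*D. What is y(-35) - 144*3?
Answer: 793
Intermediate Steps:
y(D) = D²
y(-35) - 144*3 = (-35)² - 144*3 = 1225 - 432 = 793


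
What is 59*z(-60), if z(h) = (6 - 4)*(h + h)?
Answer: -14160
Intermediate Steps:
z(h) = 4*h (z(h) = 2*(2*h) = 4*h)
59*z(-60) = 59*(4*(-60)) = 59*(-240) = -14160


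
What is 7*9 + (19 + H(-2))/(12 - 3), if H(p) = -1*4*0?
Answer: 586/9 ≈ 65.111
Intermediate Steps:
H(p) = 0 (H(p) = -4*0 = 0)
7*9 + (19 + H(-2))/(12 - 3) = 7*9 + (19 + 0)/(12 - 3) = 63 + 19/9 = 586/9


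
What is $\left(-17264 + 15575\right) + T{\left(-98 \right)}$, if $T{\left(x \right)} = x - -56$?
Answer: $-1731$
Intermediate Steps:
$T{\left(x \right)} = 56 + x$ ($T{\left(x \right)} = x + 56 = 56 + x$)
$\left(-17264 + 15575\right) + T{\left(-98 \right)} = \left(-17264 + 15575\right) + \left(56 - 98\right) = -1689 - 42 = -1731$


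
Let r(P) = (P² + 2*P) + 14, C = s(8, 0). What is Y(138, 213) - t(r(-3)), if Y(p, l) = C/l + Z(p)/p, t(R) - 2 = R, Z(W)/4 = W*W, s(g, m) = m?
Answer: 533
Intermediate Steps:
C = 0
r(P) = 14 + P² + 2*P
Z(W) = 4*W² (Z(W) = 4*(W*W) = 4*W²)
t(R) = 2 + R
Y(p, l) = 4*p (Y(p, l) = 0/l + (4*p²)/p = 0 + 4*p = 4*p)
Y(138, 213) - t(r(-3)) = 4*138 - (2 + (14 + (-3)² + 2*(-3))) = 552 - (2 + (14 + 9 - 6)) = 552 - (2 + 17) = 552 - 1*19 = 552 - 19 = 533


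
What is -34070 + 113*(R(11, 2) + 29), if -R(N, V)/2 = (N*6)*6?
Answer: -120289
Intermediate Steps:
R(N, V) = -72*N (R(N, V) = -2*N*6*6 = -2*6*N*6 = -72*N)
-34070 + 113*(R(11, 2) + 29) = -34070 + 113*(-72*11 + 29) = -34070 + 113*(-792 + 29) = -34070 + 113*(-763) = -34070 - 86219 = -120289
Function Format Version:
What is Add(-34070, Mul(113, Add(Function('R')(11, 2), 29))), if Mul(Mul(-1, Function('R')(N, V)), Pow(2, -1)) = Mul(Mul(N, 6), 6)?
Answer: -120289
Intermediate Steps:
Function('R')(N, V) = Mul(-72, N) (Function('R')(N, V) = Mul(-2, Mul(Mul(N, 6), 6)) = Mul(-2, Mul(Mul(6, N), 6)) = Mul(-2, Mul(36, N)) = Mul(-72, N))
Add(-34070, Mul(113, Add(Function('R')(11, 2), 29))) = Add(-34070, Mul(113, Add(Mul(-72, 11), 29))) = Add(-34070, Mul(113, Add(-792, 29))) = Add(-34070, Mul(113, -763)) = Add(-34070, -86219) = -120289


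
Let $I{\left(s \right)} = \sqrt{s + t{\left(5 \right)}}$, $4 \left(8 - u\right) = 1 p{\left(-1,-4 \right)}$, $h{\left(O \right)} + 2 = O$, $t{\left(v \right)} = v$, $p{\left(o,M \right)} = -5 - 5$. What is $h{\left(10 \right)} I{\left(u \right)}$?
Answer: $4 \sqrt{62} \approx 31.496$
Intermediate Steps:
$p{\left(o,M \right)} = -10$
$h{\left(O \right)} = -2 + O$
$u = \frac{21}{2}$ ($u = 8 - \frac{1 \left(-10\right)}{4} = 8 - - \frac{5}{2} = 8 + \frac{5}{2} = \frac{21}{2} \approx 10.5$)
$I{\left(s \right)} = \sqrt{5 + s}$ ($I{\left(s \right)} = \sqrt{s + 5} = \sqrt{5 + s}$)
$h{\left(10 \right)} I{\left(u \right)} = \left(-2 + 10\right) \sqrt{5 + \frac{21}{2}} = 8 \sqrt{\frac{31}{2}} = 8 \frac{\sqrt{62}}{2} = 4 \sqrt{62}$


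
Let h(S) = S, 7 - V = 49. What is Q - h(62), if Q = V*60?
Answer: -2582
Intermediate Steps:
V = -42 (V = 7 - 1*49 = 7 - 49 = -42)
Q = -2520 (Q = -42*60 = -2520)
Q - h(62) = -2520 - 1*62 = -2520 - 62 = -2582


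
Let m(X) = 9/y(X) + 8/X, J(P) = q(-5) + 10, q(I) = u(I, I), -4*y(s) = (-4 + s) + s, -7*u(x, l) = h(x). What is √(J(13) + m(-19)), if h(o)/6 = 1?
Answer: √3458/19 ≈ 3.0950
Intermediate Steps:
h(o) = 6 (h(o) = 6*1 = 6)
u(x, l) = -6/7 (u(x, l) = -⅐*6 = -6/7)
y(s) = 1 - s/2 (y(s) = -((-4 + s) + s)/4 = -(-4 + 2*s)/4 = 1 - s/2)
q(I) = -6/7
J(P) = 64/7 (J(P) = -6/7 + 10 = 64/7)
m(X) = 8/X + 9/(1 - X/2) (m(X) = 9/(1 - X/2) + 8/X = 8/X + 9/(1 - X/2))
√(J(13) + m(-19)) = √(64/7 + 2*(-8 - 5*(-19))/(-19*(-2 - 19))) = √(64/7 + 2*(-1/19)*(-8 + 95)/(-21)) = √(64/7 + 2*(-1/19)*(-1/21)*87) = √(64/7 + 58/133) = √(182/19) = √3458/19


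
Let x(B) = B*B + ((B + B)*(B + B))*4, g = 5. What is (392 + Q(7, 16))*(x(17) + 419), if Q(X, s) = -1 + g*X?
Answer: 2271432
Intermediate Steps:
Q(X, s) = -1 + 5*X
x(B) = 17*B² (x(B) = B² + ((2*B)*(2*B))*4 = B² + (4*B²)*4 = B² + 16*B² = 17*B²)
(392 + Q(7, 16))*(x(17) + 419) = (392 + (-1 + 5*7))*(17*17² + 419) = (392 + (-1 + 35))*(17*289 + 419) = (392 + 34)*(4913 + 419) = 426*5332 = 2271432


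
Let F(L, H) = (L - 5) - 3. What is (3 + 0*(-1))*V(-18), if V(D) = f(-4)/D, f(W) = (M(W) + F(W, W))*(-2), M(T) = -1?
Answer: -13/3 ≈ -4.3333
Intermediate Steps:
F(L, H) = -8 + L (F(L, H) = (-5 + L) - 3 = -8 + L)
f(W) = 18 - 2*W (f(W) = (-1 + (-8 + W))*(-2) = (-9 + W)*(-2) = 18 - 2*W)
V(D) = 26/D (V(D) = (18 - 2*(-4))/D = (18 + 8)/D = 26/D)
(3 + 0*(-1))*V(-18) = (3 + 0*(-1))*(26/(-18)) = (3 + 0)*(26*(-1/18)) = 3*(-13/9) = -13/3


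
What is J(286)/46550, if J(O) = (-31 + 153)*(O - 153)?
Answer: 61/175 ≈ 0.34857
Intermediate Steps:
J(O) = -18666 + 122*O (J(O) = 122*(-153 + O) = -18666 + 122*O)
J(286)/46550 = (-18666 + 122*286)/46550 = (-18666 + 34892)*(1/46550) = 16226*(1/46550) = 61/175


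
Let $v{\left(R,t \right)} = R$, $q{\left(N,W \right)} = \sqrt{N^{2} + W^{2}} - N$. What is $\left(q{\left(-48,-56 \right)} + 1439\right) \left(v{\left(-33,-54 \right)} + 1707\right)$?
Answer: $2489238 + 13392 \sqrt{85} \approx 2.6127 \cdot 10^{6}$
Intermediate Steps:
$\left(q{\left(-48,-56 \right)} + 1439\right) \left(v{\left(-33,-54 \right)} + 1707\right) = \left(\left(\sqrt{\left(-48\right)^{2} + \left(-56\right)^{2}} - -48\right) + 1439\right) \left(-33 + 1707\right) = \left(\left(\sqrt{2304 + 3136} + 48\right) + 1439\right) 1674 = \left(\left(\sqrt{5440} + 48\right) + 1439\right) 1674 = \left(\left(8 \sqrt{85} + 48\right) + 1439\right) 1674 = \left(\left(48 + 8 \sqrt{85}\right) + 1439\right) 1674 = \left(1487 + 8 \sqrt{85}\right) 1674 = 2489238 + 13392 \sqrt{85}$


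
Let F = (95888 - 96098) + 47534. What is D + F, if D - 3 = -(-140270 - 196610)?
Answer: 384207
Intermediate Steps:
F = 47324 (F = -210 + 47534 = 47324)
D = 336883 (D = 3 - (-140270 - 196610) = 3 - 1*(-336880) = 3 + 336880 = 336883)
D + F = 336883 + 47324 = 384207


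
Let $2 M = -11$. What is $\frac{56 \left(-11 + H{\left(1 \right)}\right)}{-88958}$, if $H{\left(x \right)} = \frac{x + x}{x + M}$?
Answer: $\frac{2884}{400311} \approx 0.0072044$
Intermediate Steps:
$M = - \frac{11}{2}$ ($M = \frac{1}{2} \left(-11\right) = - \frac{11}{2} \approx -5.5$)
$H{\left(x \right)} = \frac{2 x}{- \frac{11}{2} + x}$ ($H{\left(x \right)} = \frac{x + x}{x - \frac{11}{2}} = \frac{2 x}{- \frac{11}{2} + x}$)
$\frac{56 \left(-11 + H{\left(1 \right)}\right)}{-88958} = \frac{56 \left(-11 + 4 \cdot 1 \frac{1}{-11 + 2 \cdot 1}\right)}{-88958} = 56 \left(-11 + 4 \cdot 1 \frac{1}{-11 + 2}\right) \left(- \frac{1}{88958}\right) = 56 \left(-11 + 4 \cdot 1 \frac{1}{-9}\right) \left(- \frac{1}{88958}\right) = 56 \left(-11 + 4 \cdot 1 \left(- \frac{1}{9}\right)\right) \left(- \frac{1}{88958}\right) = 56 \left(-11 - \frac{4}{9}\right) \left(- \frac{1}{88958}\right) = 56 \left(- \frac{103}{9}\right) \left(- \frac{1}{88958}\right) = \left(- \frac{5768}{9}\right) \left(- \frac{1}{88958}\right) = \frac{2884}{400311}$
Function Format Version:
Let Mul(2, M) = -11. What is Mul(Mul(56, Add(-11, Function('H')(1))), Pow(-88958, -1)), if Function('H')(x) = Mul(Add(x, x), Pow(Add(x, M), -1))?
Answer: Rational(2884, 400311) ≈ 0.0072044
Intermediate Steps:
M = Rational(-11, 2) (M = Mul(Rational(1, 2), -11) = Rational(-11, 2) ≈ -5.5000)
Function('H')(x) = Mul(2, x, Pow(Add(Rational(-11, 2), x), -1)) (Function('H')(x) = Mul(Add(x, x), Pow(Add(x, Rational(-11, 2)), -1)) = Mul(Mul(2, x), Pow(Add(Rational(-11, 2), x), -1)) = Mul(2, x, Pow(Add(Rational(-11, 2), x), -1)))
Mul(Mul(56, Add(-11, Function('H')(1))), Pow(-88958, -1)) = Mul(Mul(56, Add(-11, Mul(4, 1, Pow(Add(-11, Mul(2, 1)), -1)))), Pow(-88958, -1)) = Mul(Mul(56, Add(-11, Mul(4, 1, Pow(Add(-11, 2), -1)))), Rational(-1, 88958)) = Mul(Mul(56, Add(-11, Mul(4, 1, Pow(-9, -1)))), Rational(-1, 88958)) = Mul(Mul(56, Add(-11, Mul(4, 1, Rational(-1, 9)))), Rational(-1, 88958)) = Mul(Mul(56, Add(-11, Rational(-4, 9))), Rational(-1, 88958)) = Mul(Mul(56, Rational(-103, 9)), Rational(-1, 88958)) = Mul(Rational(-5768, 9), Rational(-1, 88958)) = Rational(2884, 400311)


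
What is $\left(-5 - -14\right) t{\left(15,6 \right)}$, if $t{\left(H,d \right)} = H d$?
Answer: $810$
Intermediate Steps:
$\left(-5 - -14\right) t{\left(15,6 \right)} = \left(-5 - -14\right) 15 \cdot 6 = \left(-5 + 14\right) 90 = 9 \cdot 90 = 810$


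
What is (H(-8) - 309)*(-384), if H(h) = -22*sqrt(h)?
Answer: 118656 + 16896*I*sqrt(2) ≈ 1.1866e+5 + 23895.0*I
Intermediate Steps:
(H(-8) - 309)*(-384) = (-44*I*sqrt(2) - 309)*(-384) = (-309 - 44*I*sqrt(2))*(-384) = 118656 + 16896*I*sqrt(2)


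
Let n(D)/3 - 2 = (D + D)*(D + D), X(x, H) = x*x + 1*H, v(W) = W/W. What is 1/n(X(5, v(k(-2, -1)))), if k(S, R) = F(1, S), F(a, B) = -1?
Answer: 1/8118 ≈ 0.00012318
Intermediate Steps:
k(S, R) = -1
v(W) = 1
X(x, H) = H + x² (X(x, H) = x² + H = H + x²)
n(D) = 6 + 12*D² (n(D) = 6 + 3*((D + D)*(D + D)) = 6 + 3*((2*D)*(2*D)) = 6 + 3*(4*D²) = 6 + 12*D²)
1/n(X(5, v(k(-2, -1)))) = 1/(6 + 12*(1 + 5²)²) = 1/(6 + 12*(1 + 25)²) = 1/(6 + 12*26²) = 1/(6 + 12*676) = 1/(6 + 8112) = 1/8118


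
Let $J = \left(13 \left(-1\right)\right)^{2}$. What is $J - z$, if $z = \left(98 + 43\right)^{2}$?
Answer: $-19712$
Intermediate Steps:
$J = 169$ ($J = \left(-13\right)^{2} = 169$)
$z = 19881$ ($z = 141^{2} = 19881$)
$J - z = 169 - 19881 = -19712$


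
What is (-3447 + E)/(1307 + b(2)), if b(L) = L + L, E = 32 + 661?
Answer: -918/437 ≈ -2.1007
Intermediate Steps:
E = 693
b(L) = 2*L
(-3447 + E)/(1307 + b(2)) = (-3447 + 693)/(1307 + 2*2) = -2754/(1307 + 4) = -2754/1311 = -2754*1/1311 = -918/437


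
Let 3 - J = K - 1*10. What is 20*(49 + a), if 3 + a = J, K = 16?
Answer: 860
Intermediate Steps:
J = -3 (J = 3 - (16 - 1*10) = 3 - (16 - 10) = 3 - 1*6 = 3 - 6 = -3)
a = -6 (a = -3 - 3 = -6)
20*(49 + a) = 20*(49 - 6) = 20*43 = 860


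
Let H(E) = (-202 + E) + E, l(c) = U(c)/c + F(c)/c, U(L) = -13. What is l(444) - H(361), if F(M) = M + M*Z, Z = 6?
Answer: -227785/444 ≈ -513.03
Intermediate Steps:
F(M) = 7*M (F(M) = M + M*6 = M + 6*M = 7*M)
l(c) = 7 - 13/c (l(c) = -13/c + (7*c)/c = -13/c + 7 = 7 - 13/c)
H(E) = -202 + 2*E
l(444) - H(361) = (7 - 13/444) - (-202 + 2*361) = (7 - 13*1/444) - (-202 + 722) = (7 - 13/444) - 1*520 = 3095/444 - 520 = -227785/444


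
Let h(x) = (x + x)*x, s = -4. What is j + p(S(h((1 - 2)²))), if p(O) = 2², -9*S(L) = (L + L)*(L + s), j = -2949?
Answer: -2945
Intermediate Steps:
h(x) = 2*x² (h(x) = (2*x)*x = 2*x²)
S(L) = -2*L*(-4 + L)/9 (S(L) = -(L + L)*(L - 4)/9 = -2*L*(-4 + L)/9)
p(O) = 4
j + p(S(h((1 - 2)²))) = -2949 + 4 = -2945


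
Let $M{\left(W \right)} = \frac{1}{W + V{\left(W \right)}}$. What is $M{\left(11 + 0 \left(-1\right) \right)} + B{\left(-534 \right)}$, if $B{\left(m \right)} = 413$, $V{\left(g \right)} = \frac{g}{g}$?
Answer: $\frac{4957}{12} \approx 413.08$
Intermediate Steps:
$V{\left(g \right)} = 1$
$M{\left(W \right)} = \frac{1}{1 + W}$ ($M{\left(W \right)} = \frac{1}{W + 1} = \frac{1}{1 + W}$)
$M{\left(11 + 0 \left(-1\right) \right)} + B{\left(-534 \right)} = \frac{1}{1 + \left(11 + 0 \left(-1\right)\right)} + 413 = \frac{1}{1 + \left(11 + 0\right)} + 413 = \frac{1}{1 + 11} + 413 = \frac{1}{12} + 413 = \frac{4957}{12}$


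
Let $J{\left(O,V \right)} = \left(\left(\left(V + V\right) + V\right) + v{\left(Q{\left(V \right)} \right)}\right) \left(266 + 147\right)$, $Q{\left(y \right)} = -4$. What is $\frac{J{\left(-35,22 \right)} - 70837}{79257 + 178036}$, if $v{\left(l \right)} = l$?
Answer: $- \frac{45231}{257293} \approx -0.1758$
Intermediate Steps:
$J{\left(O,V \right)} = -1652 + 1239 V$ ($J{\left(O,V \right)} = \left(\left(\left(V + V\right) + V\right) - 4\right) \left(266 + 147\right) = \left(\left(2 V + V\right) - 4\right) 413 = \left(3 V - 4\right) 413 = \left(-4 + 3 V\right) 413 = -1652 + 1239 V$)
$\frac{J{\left(-35,22 \right)} - 70837}{79257 + 178036} = \frac{\left(-1652 + 1239 \cdot 22\right) - 70837}{79257 + 178036} = \frac{\left(-1652 + 27258\right) + \left(-82157 + 11320\right)}{257293} = \left(25606 - 70837\right) \frac{1}{257293} = \left(-45231\right) \frac{1}{257293} = - \frac{45231}{257293}$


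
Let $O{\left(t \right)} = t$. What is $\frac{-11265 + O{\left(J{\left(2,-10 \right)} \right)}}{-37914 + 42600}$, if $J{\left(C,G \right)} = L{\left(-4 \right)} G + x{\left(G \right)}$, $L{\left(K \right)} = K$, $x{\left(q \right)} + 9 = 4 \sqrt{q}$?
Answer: $- \frac{5617}{2343} + \frac{2 i \sqrt{10}}{2343} \approx -2.3974 + 0.0026993 i$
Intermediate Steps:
$x{\left(q \right)} = -9 + 4 \sqrt{q}$
$J{\left(C,G \right)} = -9 - 4 G + 4 \sqrt{G}$ ($J{\left(C,G \right)} = - 4 G + \left(-9 + 4 \sqrt{G}\right) = -9 - 4 G + 4 \sqrt{G}$)
$\frac{-11265 + O{\left(J{\left(2,-10 \right)} \right)}}{-37914 + 42600} = \frac{-11265 - \left(-31 - 4 i \sqrt{10}\right)}{-37914 + 42600} = \frac{-11265 + \left(-9 + 40 + 4 i \sqrt{10}\right)}{4686} = \left(-11265 + \left(-9 + 40 + 4 i \sqrt{10}\right)\right) \frac{1}{4686} = \left(-11265 + \left(31 + 4 i \sqrt{10}\right)\right) \frac{1}{4686} = \left(-11234 + 4 i \sqrt{10}\right) \frac{1}{4686} = - \frac{5617}{2343} + \frac{2 i \sqrt{10}}{2343}$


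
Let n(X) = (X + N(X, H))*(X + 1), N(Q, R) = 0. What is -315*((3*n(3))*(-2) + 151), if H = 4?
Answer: -24885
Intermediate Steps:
n(X) = X*(1 + X) (n(X) = (X + 0)*(X + 1) = X*(1 + X))
-315*((3*n(3))*(-2) + 151) = -315*((3*(3*(1 + 3)))*(-2) + 151) = -315*((3*(3*4))*(-2) + 151) = -315*((3*12)*(-2) + 151) = -315*(36*(-2) + 151) = -315*(-72 + 151) = -315*79 = -24885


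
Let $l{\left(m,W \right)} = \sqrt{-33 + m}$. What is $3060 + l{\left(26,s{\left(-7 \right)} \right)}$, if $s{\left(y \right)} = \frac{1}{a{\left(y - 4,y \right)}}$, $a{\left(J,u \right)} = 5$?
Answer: $3060 + i \sqrt{7} \approx 3060.0 + 2.6458 i$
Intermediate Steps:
$s{\left(y \right)} = \frac{1}{5}$
$3060 + l{\left(26,s{\left(-7 \right)} \right)} = 3060 + \sqrt{-33 + 26} = 3060 + \sqrt{-7} = 3060 + i \sqrt{7}$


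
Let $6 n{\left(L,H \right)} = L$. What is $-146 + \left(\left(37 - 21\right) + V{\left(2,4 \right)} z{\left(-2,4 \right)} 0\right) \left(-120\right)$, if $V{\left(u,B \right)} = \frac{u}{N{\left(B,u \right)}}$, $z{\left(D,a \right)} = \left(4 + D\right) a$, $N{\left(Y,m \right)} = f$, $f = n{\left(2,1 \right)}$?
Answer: $-2066$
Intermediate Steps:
$n{\left(L,H \right)} = \frac{L}{6}$
$f = \frac{1}{3}$ ($f = \frac{1}{6} \cdot 2 = \frac{1}{3} \approx 0.33333$)
$N{\left(Y,m \right)} = \frac{1}{3}$
$z{\left(D,a \right)} = a \left(4 + D\right)$
$V{\left(u,B \right)} = 3 u$ ($V{\left(u,B \right)} = u \frac{1}{\frac{1}{3}} = u 3 = 3 u$)
$-146 + \left(\left(37 - 21\right) + V{\left(2,4 \right)} z{\left(-2,4 \right)} 0\right) \left(-120\right) = -146 + \left(\left(37 - 21\right) + 3 \cdot 2 \cdot 4 \left(4 - 2\right) 0\right) \left(-120\right) = -146 + \left(16 + 6 \cdot 4 \cdot 2 \cdot 0\right) \left(-120\right) = -146 + \left(16 + 6 \cdot 8 \cdot 0\right) \left(-120\right) = -146 + \left(16 + 48 \cdot 0\right) \left(-120\right) = -146 + \left(16 + 0\right) \left(-120\right) = -146 + 16 \left(-120\right) = -146 - 1920 = -2066$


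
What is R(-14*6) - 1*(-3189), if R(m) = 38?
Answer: 3227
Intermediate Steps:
R(-14*6) - 1*(-3189) = 38 - 1*(-3189) = 38 + 3189 = 3227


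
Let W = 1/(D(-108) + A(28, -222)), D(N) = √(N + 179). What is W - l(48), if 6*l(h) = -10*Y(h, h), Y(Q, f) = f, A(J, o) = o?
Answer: 3936818/49213 - √71/49213 ≈ 79.995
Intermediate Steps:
D(N) = √(179 + N)
W = 1/(-222 + √71) (W = 1/(√(179 - 108) - 222) = 1/(√71 - 222) = 1/(-222 + √71) ≈ -0.0046822)
l(h) = -5*h/3 (l(h) = (-10*h)/6 = -5*h/3)
W - l(48) = (-222/49213 - √71/49213) - (-5)*48/3 = (-222/49213 - √71/49213) - 1*(-80) = (-222/49213 - √71/49213) + 80 = 3936818/49213 - √71/49213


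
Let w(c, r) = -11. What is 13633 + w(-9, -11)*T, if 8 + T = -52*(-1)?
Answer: 13149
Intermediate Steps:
T = 44 (T = -8 - 52*(-1) = -8 + 52 = 44)
13633 + w(-9, -11)*T = 13633 - 11*44 = 13633 - 484 = 13149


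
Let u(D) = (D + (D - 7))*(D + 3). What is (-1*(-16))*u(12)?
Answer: 4080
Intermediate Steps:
u(D) = (-7 + 2*D)*(3 + D) (u(D) = (D + (-7 + D))*(3 + D) = (-7 + 2*D)*(3 + D))
(-1*(-16))*u(12) = (-1*(-16))*(-21 - 1*12 + 2*12²) = 16*(-21 - 12 + 2*144) = 16*(-21 - 12 + 288) = 16*255 = 4080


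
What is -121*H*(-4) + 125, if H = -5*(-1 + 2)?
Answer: -2295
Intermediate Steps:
H = -5 (H = -5*1 = -5)
-121*H*(-4) + 125 = -(-605)*(-4) + 125 = -121*20 + 125 = -2420 + 125 = -2295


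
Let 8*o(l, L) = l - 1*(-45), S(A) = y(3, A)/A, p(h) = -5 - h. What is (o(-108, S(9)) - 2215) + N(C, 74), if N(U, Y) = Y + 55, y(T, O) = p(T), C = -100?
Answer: -16751/8 ≈ -2093.9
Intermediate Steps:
y(T, O) = -5 - T
S(A) = -8/A (S(A) = (-5 - 1*3)/A = (-5 - 3)/A = -8/A)
N(U, Y) = 55 + Y
o(l, L) = 45/8 + l/8 (o(l, L) = (l - 1*(-45))/8 = (l + 45)/8 = (45 + l)/8 = 45/8 + l/8)
(o(-108, S(9)) - 2215) + N(C, 74) = ((45/8 + (⅛)*(-108)) - 2215) + (55 + 74) = ((45/8 - 27/2) - 2215) + 129 = (-63/8 - 2215) + 129 = -17783/8 + 129 = -16751/8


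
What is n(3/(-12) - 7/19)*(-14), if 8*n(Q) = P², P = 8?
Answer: -112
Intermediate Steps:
n(Q) = 8 (n(Q) = (⅛)*8² = (⅛)*64 = 8)
n(3/(-12) - 7/19)*(-14) = 8*(-14) = -112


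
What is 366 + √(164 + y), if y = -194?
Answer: 366 + I*√30 ≈ 366.0 + 5.4772*I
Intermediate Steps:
366 + √(164 + y) = 366 + √(164 - 194) = 366 + √(-30) = 366 + I*√30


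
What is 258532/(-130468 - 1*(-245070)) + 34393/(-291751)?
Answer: 35742731473/16717624051 ≈ 2.1380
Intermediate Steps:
258532/(-130468 - 1*(-245070)) + 34393/(-291751) = 258532/(-130468 + 245070) + 34393*(-1/291751) = 258532/114602 - 34393/291751 = 258532*(1/114602) - 34393/291751 = 129266/57301 - 34393/291751 = 35742731473/16717624051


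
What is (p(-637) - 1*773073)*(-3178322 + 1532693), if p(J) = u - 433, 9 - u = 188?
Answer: 1273198472865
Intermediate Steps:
u = -179 (u = 9 - 1*188 = 9 - 188 = -179)
p(J) = -612 (p(J) = -179 - 433 = -612)
(p(-637) - 1*773073)*(-3178322 + 1532693) = (-612 - 1*773073)*(-3178322 + 1532693) = (-612 - 773073)*(-1645629) = -773685*(-1645629) = 1273198472865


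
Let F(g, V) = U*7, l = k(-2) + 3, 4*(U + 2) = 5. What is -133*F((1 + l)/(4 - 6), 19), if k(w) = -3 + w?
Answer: 2793/4 ≈ 698.25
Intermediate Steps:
U = -¾ (U = -2 + (¼)*5 = -2 + 5/4 = -¾ ≈ -0.75000)
l = -2 (l = (-3 - 2) + 3 = -5 + 3 = -2)
F(g, V) = -21/4 (F(g, V) = -¾*7 = -21/4)
-133*F((1 + l)/(4 - 6), 19) = -133*(-21/4) = 2793/4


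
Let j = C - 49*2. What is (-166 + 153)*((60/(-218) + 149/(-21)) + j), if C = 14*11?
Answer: -1447069/2289 ≈ -632.18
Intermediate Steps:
C = 154
j = 56 (j = 154 - 49*2 = 154 - 98 = 56)
(-166 + 153)*((60/(-218) + 149/(-21)) + j) = (-166 + 153)*((60/(-218) + 149/(-21)) + 56) = -13*((60*(-1/218) + 149*(-1/21)) + 56) = -13*((-30/109 - 149/21) + 56) = -13*(-16871/2289 + 56) = -13*111313/2289 = -1447069/2289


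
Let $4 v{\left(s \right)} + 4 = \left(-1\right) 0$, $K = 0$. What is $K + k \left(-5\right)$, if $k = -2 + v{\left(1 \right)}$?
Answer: $15$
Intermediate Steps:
$v{\left(s \right)} = -1$ ($v{\left(s \right)} = -1 + \frac{\left(-1\right) 0}{4} = -1 + \frac{1}{4} \cdot 0 = -1 + 0 = -1$)
$k = -3$ ($k = -2 - 1 = -3$)
$K + k \left(-5\right) = 0 - -15 = 0 + 15 = 15$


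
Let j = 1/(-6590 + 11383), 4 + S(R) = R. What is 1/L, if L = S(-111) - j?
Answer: -4793/551196 ≈ -0.0086956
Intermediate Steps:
S(R) = -4 + R
j = 1/4793 ≈ 0.00020864
L = -551196/4793 (L = (-4 - 111) - 1*1/4793 = -115 - 1/4793 = -551196/4793 ≈ -115.00)
1/L = 1/(-551196/4793) = -4793/551196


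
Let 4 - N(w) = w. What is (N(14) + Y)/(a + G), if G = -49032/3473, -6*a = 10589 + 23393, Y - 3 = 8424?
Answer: -87696723/59156839 ≈ -1.4824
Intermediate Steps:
Y = 8427 (Y = 3 + 8424 = 8427)
N(w) = 4 - w
a = -16991/3 (a = -(10589 + 23393)/6 = -⅙*33982 = -16991/3 ≈ -5663.7)
G = -49032/3473 (G = -49032*1/3473 = -49032/3473 ≈ -14.118)
(N(14) + Y)/(a + G) = ((4 - 1*14) + 8427)/(-16991/3 - 49032/3473) = ((4 - 14) + 8427)/(-59156839/10419) = (-10 + 8427)*(-10419/59156839) = 8417*(-10419/59156839) = -87696723/59156839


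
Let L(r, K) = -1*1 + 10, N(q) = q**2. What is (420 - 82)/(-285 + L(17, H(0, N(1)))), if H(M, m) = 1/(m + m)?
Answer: -169/138 ≈ -1.2246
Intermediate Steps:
H(M, m) = 1/(2*m)
L(r, K) = 9 (L(r, K) = -1 + 10 = 9)
(420 - 82)/(-285 + L(17, H(0, N(1)))) = (420 - 82)/(-285 + 9) = 338/(-276) = 338*(-1/276) = -169/138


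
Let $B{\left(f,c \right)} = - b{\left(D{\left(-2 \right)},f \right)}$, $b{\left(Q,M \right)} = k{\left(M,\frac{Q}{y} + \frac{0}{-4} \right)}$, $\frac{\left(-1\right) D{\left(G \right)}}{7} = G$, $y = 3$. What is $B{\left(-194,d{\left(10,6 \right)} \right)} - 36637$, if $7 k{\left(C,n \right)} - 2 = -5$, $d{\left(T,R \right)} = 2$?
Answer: $- \frac{256456}{7} \approx -36637.0$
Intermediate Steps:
$D{\left(G \right)} = - 7 G$
$k{\left(C,n \right)} = - \frac{3}{7}$ ($k{\left(C,n \right)} = \frac{2}{7} + \frac{1}{7} \left(-5\right) = \frac{2}{7} - \frac{5}{7} = - \frac{3}{7}$)
$b{\left(Q,M \right)} = - \frac{3}{7}$
$B{\left(f,c \right)} = \frac{3}{7}$ ($B{\left(f,c \right)} = \left(-1\right) \left(- \frac{3}{7}\right) = \frac{3}{7}$)
$B{\left(-194,d{\left(10,6 \right)} \right)} - 36637 = \frac{3}{7} - 36637 = - \frac{256456}{7}$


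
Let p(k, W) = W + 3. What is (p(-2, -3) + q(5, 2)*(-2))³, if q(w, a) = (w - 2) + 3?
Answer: -1728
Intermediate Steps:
p(k, W) = 3 + W
q(w, a) = 1 + w (q(w, a) = (-2 + w) + 3 = 1 + w)
(p(-2, -3) + q(5, 2)*(-2))³ = ((3 - 3) + (1 + 5)*(-2))³ = (0 + 6*(-2))³ = (0 - 12)³ = (-12)³ = -1728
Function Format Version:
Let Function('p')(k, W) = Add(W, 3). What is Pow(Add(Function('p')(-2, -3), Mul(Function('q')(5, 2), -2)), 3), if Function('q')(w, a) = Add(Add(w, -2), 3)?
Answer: -1728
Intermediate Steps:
Function('p')(k, W) = Add(3, W)
Function('q')(w, a) = Add(1, w) (Function('q')(w, a) = Add(Add(-2, w), 3) = Add(1, w))
Pow(Add(Function('p')(-2, -3), Mul(Function('q')(5, 2), -2)), 3) = Pow(Add(Add(3, -3), Mul(Add(1, 5), -2)), 3) = Pow(Add(0, Mul(6, -2)), 3) = Pow(Add(0, -12), 3) = Pow(-12, 3) = -1728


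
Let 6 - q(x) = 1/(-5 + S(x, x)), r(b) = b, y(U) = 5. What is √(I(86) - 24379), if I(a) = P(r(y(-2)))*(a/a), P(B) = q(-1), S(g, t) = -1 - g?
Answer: 2*I*√152330/5 ≈ 156.12*I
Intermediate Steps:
q(x) = 6 - 1/(-6 - x) (q(x) = 6 - 1/(-5 + (-1 - x)) = 6 - 1/(-6 - x))
P(B) = 31/5 (P(B) = (37 + 6*(-1))/(6 - 1) = (37 - 6)/5 = (⅕)*31 = 31/5)
I(a) = 31/5 (I(a) = 31*(a/a)/5 = (31/5)*1 = 31/5)
√(I(86) - 24379) = √(31/5 - 24379) = √(-121864/5) = 2*I*√152330/5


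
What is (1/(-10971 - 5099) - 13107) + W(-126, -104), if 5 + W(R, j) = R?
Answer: -212734661/16070 ≈ -13238.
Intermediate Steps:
W(R, j) = -5 + R
(1/(-10971 - 5099) - 13107) + W(-126, -104) = (1/(-10971 - 5099) - 13107) + (-5 - 126) = (1/(-16070) - 13107) - 131 = (-1/16070 - 13107) - 131 = -210629491/16070 - 131 = -212734661/16070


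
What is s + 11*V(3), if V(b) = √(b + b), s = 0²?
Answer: 11*√6 ≈ 26.944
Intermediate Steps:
s = 0
V(b) = √2*√b (V(b) = √(2*b) = √2*√b)
s + 11*V(3) = 0 + 11*(√2*√3) = 0 + 11*√6 = 11*√6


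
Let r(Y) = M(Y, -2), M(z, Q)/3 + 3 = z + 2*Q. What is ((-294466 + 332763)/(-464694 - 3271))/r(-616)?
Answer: 5471/124946655 ≈ 4.3787e-5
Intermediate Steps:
M(z, Q) = -9 + 3*z + 6*Q (M(z, Q) = -9 + 3*(z + 2*Q) = -9 + (3*z + 6*Q) = -9 + 3*z + 6*Q)
r(Y) = -21 + 3*Y (r(Y) = -9 + 3*Y + 6*(-2) = -9 + 3*Y - 12 = -21 + 3*Y)
((-294466 + 332763)/(-464694 - 3271))/r(-616) = ((-294466 + 332763)/(-464694 - 3271))/(-21 + 3*(-616)) = (38297/(-467965))/(-21 - 1848) = (38297*(-1/467965))/(-1869) = -38297/467965*(-1/1869) = 5471/124946655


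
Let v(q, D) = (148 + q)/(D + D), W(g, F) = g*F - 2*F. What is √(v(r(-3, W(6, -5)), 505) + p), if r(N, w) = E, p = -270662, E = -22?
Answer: I*√69025544735/505 ≈ 520.25*I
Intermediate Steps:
W(g, F) = -2*F + F*g (W(g, F) = F*g - 2*F = -2*F + F*g)
r(N, w) = -22
v(q, D) = (148 + q)/(2*D) (v(q, D) = (148 + q)/((2*D)) = (148 + q)*(1/(2*D)) = (148 + q)/(2*D))
√(v(r(-3, W(6, -5)), 505) + p) = √((½)*(148 - 22)/505 - 270662) = √((½)*(1/505)*126 - 270662) = √(63/505 - 270662) = √(-136684247/505) = I*√69025544735/505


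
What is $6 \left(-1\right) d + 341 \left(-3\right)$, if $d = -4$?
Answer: $-999$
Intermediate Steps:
$6 \left(-1\right) d + 341 \left(-3\right) = 6 \left(-1\right) \left(-4\right) + 341 \left(-3\right) = \left(-6\right) \left(-4\right) - 1023 = 24 - 1023 = -999$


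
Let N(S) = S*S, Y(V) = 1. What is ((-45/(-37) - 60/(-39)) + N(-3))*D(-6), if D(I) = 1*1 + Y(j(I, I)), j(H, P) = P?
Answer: 11308/481 ≈ 23.509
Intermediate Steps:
D(I) = 2 (D(I) = 1*1 + 1 = 1 + 1 = 2)
N(S) = S²
((-45/(-37) - 60/(-39)) + N(-3))*D(-6) = ((-45/(-37) - 60/(-39)) + (-3)²)*2 = ((-45*(-1/37) - 60*(-1/39)) + 9)*2 = ((45/37 + 20/13) + 9)*2 = (1325/481 + 9)*2 = (5654/481)*2 = 11308/481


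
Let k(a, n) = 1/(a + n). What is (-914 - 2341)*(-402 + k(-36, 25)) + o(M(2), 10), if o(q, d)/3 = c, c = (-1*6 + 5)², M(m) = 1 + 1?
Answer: 14396898/11 ≈ 1.3088e+6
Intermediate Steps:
M(m) = 2
c = 1 (c = (-6 + 5)² = (-1)² = 1)
o(q, d) = 3 (o(q, d) = 3*1 = 3)
(-914 - 2341)*(-402 + k(-36, 25)) + o(M(2), 10) = (-914 - 2341)*(-402 + 1/(-36 + 25)) + 3 = -3255*(-402 + 1/(-11)) + 3 = -3255*(-402 - 1/11) + 3 = -3255*(-4423/11) + 3 = 14396865/11 + 3 = 14396898/11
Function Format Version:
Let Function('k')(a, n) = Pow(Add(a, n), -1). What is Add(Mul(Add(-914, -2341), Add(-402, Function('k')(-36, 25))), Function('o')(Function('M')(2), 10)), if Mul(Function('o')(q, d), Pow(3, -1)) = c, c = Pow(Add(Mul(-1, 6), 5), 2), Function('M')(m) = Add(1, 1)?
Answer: Rational(14396898, 11) ≈ 1.3088e+6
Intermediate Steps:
Function('M')(m) = 2
c = 1 (c = Pow(Add(-6, 5), 2) = Pow(-1, 2) = 1)
Function('o')(q, d) = 3 (Function('o')(q, d) = Mul(3, 1) = 3)
Add(Mul(Add(-914, -2341), Add(-402, Function('k')(-36, 25))), Function('o')(Function('M')(2), 10)) = Add(Mul(Add(-914, -2341), Add(-402, Pow(Add(-36, 25), -1))), 3) = Add(Mul(-3255, Add(-402, Pow(-11, -1))), 3) = Add(Mul(-3255, Add(-402, Rational(-1, 11))), 3) = Add(Mul(-3255, Rational(-4423, 11)), 3) = Add(Rational(14396865, 11), 3) = Rational(14396898, 11)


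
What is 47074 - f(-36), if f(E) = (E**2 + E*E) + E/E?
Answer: 44481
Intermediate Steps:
f(E) = 1 + 2*E**2 (f(E) = (E**2 + E**2) + 1 = 2*E**2 + 1 = 1 + 2*E**2)
47074 - f(-36) = 47074 - (1 + 2*(-36)**2) = 47074 - (1 + 2*1296) = 47074 - (1 + 2592) = 47074 - 1*2593 = 47074 - 2593 = 44481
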